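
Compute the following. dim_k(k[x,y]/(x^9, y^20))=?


Basis: x^i*y^j, i<9, j<20
9*20=180


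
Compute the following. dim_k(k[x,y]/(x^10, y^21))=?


Basis: x^i*y^j, i<10, j<21
10*21=210


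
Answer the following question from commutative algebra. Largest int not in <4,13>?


gcd(4,13)=1 => F=ab-a-b=4*13-4-13=52-17=35


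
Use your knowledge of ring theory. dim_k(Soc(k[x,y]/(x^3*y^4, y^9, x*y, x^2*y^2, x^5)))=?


Socle = ann(m) = span of standard monomials u with x*u, y*u in I (staircase corners).
Redundant generators: x^3*y^4, x^2*y^2
Minimal generators: x^5, x*y, y^9
Corners: y^8, x^4
Socle dim=2


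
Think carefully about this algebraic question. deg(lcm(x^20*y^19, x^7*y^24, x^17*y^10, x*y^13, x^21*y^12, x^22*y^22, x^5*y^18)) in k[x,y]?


lcm = componentwise max:
x: max(20,7,17,1,21,22,5)=22
y: max(19,24,10,13,12,22,18)=24
Total=22+24=46


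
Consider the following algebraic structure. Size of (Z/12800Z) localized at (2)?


2-primary part: 12800=2^9*25
Size=2^9=512


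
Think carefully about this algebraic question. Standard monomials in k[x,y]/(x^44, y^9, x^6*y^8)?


k[x,y]/I, I = (x^44, y^9, x^6*y^8)
Rect: 44x9=396. Corner: (44-6)x(9-8)=38.
dim = 396-38 = 358


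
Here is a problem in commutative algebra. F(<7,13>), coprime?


gcd(7,13)=1 => F=ab-a-b=7*13-7-13=91-20=71


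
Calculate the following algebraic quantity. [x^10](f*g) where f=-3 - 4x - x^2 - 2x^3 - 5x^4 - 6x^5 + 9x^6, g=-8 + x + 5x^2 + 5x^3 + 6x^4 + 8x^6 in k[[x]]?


[x^10] = sum a_i*b_j, i+j=10
  -5*8=-40
  9*6=54
Sum=14


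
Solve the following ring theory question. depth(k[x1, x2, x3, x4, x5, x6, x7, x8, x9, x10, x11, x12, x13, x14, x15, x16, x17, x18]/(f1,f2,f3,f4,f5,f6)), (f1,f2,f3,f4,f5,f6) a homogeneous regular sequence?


depth(R)=18
depth(R/I)=18-6=12


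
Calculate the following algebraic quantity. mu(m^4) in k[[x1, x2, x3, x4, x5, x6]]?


C(n+d-1,d)=C(9,4)=126


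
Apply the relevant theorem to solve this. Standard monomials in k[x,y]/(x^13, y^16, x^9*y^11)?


k[x,y]/I, I = (x^13, y^16, x^9*y^11)
Rect: 13x16=208. Corner: (13-9)x(16-11)=20.
dim = 208-20 = 188


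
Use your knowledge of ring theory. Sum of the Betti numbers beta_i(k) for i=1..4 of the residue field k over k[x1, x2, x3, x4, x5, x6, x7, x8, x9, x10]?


Koszul resolution: beta_i(k)=C(n,i), n=10
C(10,1)=10, C(10,2)=45, C(10,3)=120, C(10,4)=210
Sum=385


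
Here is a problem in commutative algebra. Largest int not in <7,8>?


gcd(7,8)=1 => F=ab-a-b=7*8-7-8=56-15=41


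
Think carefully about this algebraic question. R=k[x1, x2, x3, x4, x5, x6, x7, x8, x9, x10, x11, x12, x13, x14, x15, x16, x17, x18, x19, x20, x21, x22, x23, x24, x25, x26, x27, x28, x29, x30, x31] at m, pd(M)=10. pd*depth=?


pd+depth=31
depth=31-10=21
pd*depth=10*21=210


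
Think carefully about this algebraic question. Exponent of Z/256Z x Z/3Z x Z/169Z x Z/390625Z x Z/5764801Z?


Exponent = lcm of the cyclic orders; pairwise coprime => product.
2^8*3^1*13^2*5^8*7^8=256*3*169*390625*5764801=292275410700000000


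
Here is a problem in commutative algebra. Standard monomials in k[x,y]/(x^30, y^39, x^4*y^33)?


k[x,y]/I, I = (x^30, y^39, x^4*y^33)
Rect: 30x39=1170. Corner: (30-4)x(39-33)=156.
dim = 1170-156 = 1014


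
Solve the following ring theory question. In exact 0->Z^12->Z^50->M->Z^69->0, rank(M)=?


Alt sum=0:
(-1)^0*12 + (-1)^1*50 + (-1)^2*? + (-1)^3*69=0
rank(M)=107


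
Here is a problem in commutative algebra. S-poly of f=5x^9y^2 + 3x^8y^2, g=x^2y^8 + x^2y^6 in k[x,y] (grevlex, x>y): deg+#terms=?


LT(f)=5x^9y^2, LT(g)=x^2y^8
lcm(LM)=x^9y^8
S(f,g) (scaled by 5 to clear denominators) = y^6*f - 5x^7*g = 3x^8y^8 - 5x^9y^6
2 terms, deg 16.
16+2=18


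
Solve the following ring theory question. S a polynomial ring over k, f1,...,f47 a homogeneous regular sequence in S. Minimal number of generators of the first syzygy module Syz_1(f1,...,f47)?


Regular sequence => Koszul complex is the minimal free resolution.
Syz_1 minimally generated by Koszul relations f_i*e_j - f_j*e_i (i<j): mu(Syz_1) = beta_2 = C(m,2) = m(m-1)/2
m=47
47*46/2 = 1081


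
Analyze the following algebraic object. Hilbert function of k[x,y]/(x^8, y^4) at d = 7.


k[x,y], I = (x^8, y^4), d = 7
Need i < 8 and d-i < 4.
Range: 4 <= i <= 7.
H(7) = 4


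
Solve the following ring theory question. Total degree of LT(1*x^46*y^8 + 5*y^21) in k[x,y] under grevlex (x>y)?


LT: 1*x^46*y^8
deg_x=46, deg_y=8
Total=46+8=54


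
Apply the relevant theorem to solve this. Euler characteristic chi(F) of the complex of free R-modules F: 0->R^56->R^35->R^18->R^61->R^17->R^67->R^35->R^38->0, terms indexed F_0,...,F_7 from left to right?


chi = sum (-1)^i * rank:
(-1)^0*56=56
(-1)^1*35=-35
(-1)^2*18=18
(-1)^3*61=-61
(-1)^4*17=17
(-1)^5*67=-67
(-1)^6*35=35
(-1)^7*38=-38
chi=-75


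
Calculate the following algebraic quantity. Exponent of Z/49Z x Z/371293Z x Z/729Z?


Exponent = lcm of the cyclic orders; pairwise coprime => product.
7^2*13^5*3^6=49*371293*729=13262957253


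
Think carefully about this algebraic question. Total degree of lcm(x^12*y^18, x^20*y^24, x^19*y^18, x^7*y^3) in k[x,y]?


lcm = componentwise max:
x: max(12,20,19,7)=20
y: max(18,24,18,3)=24
Total=20+24=44


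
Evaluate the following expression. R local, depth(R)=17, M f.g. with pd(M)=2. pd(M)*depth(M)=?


pd+depth=17
depth=17-2=15
pd*depth=2*15=30


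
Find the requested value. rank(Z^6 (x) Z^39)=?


rank(M(x)N) = rank(M)*rank(N)
6*39 = 234


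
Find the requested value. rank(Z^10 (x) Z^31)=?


rank(M(x)N) = rank(M)*rank(N)
10*31 = 310


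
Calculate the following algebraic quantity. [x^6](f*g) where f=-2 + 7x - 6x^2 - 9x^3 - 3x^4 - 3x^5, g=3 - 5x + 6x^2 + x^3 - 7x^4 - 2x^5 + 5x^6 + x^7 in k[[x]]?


[x^6] = sum a_i*b_j, i+j=6
  -2*5=-10
  7*-2=-14
  -6*-7=42
  -9*1=-9
  -3*6=-18
  -3*-5=15
Sum=6


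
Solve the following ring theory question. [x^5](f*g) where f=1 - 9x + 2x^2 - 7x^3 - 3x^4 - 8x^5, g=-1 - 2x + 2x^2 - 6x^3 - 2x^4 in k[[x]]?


[x^5] = sum a_i*b_j, i+j=5
  -9*-2=18
  2*-6=-12
  -7*2=-14
  -3*-2=6
  -8*-1=8
Sum=6


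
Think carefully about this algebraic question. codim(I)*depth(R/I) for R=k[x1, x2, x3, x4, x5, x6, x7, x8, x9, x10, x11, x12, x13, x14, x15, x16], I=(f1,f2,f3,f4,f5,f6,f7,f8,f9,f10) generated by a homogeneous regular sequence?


codim=10, depth=dim(R/I)=16-10=6
Product=10*6=60


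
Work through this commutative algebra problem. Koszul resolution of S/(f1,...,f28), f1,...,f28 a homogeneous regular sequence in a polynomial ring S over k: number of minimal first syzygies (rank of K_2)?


Regular sequence => Koszul complex is the minimal free resolution.
Syz_1 minimally generated by Koszul relations f_i*e_j - f_j*e_i (i<j): mu(Syz_1) = beta_2 = C(m,2) = m(m-1)/2
m=28
28*27/2 = 378


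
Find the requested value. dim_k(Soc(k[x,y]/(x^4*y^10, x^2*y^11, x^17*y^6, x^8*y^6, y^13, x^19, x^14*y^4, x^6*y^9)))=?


Socle = ann(m) = span of standard monomials u with x*u, y*u in I (staircase corners).
Redundant generators: x^17*y^6
Minimal generators: x^19, x^14*y^4, x^8*y^6, x^6*y^9, x^4*y^10, x^2*y^11, y^13
Corners: xy^12, x^3y^10, x^5y^9, x^7y^8, x^13y^5, x^18y^3
Socle dim=6


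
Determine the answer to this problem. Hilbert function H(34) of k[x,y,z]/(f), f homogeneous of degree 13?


C(36,2)-C(23,2)=630-253=377


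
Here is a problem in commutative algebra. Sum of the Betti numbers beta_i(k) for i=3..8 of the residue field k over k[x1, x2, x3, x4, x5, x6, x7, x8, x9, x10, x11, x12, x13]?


Koszul resolution: beta_i(k)=C(n,i), n=13
C(13,3)=286, C(13,4)=715, C(13,5)=1287, C(13,6)=1716, C(13,7)=1716, C(13,8)=1287
Sum=7007


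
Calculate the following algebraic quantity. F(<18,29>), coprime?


gcd(18,29)=1 => F=ab-a-b=18*29-18-29=522-47=475


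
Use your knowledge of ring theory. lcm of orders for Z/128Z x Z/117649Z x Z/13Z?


Exponent = lcm of the cyclic orders; pairwise coprime => product.
2^7*7^6*13^1=128*117649*13=195767936


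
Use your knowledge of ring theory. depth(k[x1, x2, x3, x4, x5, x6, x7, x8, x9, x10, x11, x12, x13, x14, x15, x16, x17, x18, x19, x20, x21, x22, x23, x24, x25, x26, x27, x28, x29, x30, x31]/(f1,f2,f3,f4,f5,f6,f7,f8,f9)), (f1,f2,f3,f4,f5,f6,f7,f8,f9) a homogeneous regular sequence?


depth(R)=31
depth(R/I)=31-9=22


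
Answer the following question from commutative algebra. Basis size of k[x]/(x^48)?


Basis: 1,x,...,x^47
dim=48


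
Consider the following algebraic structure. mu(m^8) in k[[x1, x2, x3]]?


C(n+d-1,d)=C(10,8)=45


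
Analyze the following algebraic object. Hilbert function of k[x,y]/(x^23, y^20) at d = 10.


k[x,y], I = (x^23, y^20), d = 10
Need i < 23 and d-i < 20.
Range: 0 <= i <= 10.
H(10) = 11


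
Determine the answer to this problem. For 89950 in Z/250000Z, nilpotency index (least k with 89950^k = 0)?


89950^k mod 250000:
k=1: 89950
k=2: 2500
k=3: 125000
k=4: 0
First zero at k = 4


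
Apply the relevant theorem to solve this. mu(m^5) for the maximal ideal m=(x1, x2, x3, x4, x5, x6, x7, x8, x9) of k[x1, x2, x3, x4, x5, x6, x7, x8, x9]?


Graded Nakayama: mu(m^d) = dim_k (m^d/m^(d+1)) = #degree-5 monomials in 9 vars
C(n+d-1,d)=C(13,5)=1287


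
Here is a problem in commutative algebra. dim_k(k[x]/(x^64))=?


Basis: 1,x,...,x^63
dim=64


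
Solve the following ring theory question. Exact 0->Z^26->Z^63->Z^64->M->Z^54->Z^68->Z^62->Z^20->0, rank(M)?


Alt sum=0:
(-1)^0*26 + (-1)^1*63 + (-1)^2*64 + (-1)^3*? + (-1)^4*54 + (-1)^5*68 + (-1)^6*62 + (-1)^7*20=0
rank(M)=55


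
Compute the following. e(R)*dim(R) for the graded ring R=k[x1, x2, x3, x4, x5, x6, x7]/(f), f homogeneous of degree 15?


e(R)=deg(f)=15, dim(R)=7-1=6
e*dim=15*6=90


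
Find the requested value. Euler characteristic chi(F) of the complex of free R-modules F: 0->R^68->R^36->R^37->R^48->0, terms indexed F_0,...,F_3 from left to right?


chi = sum (-1)^i * rank:
(-1)^0*68=68
(-1)^1*36=-36
(-1)^2*37=37
(-1)^3*48=-48
chi=21


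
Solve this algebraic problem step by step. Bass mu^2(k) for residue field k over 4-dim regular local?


C(n,i)=C(4,2)=6


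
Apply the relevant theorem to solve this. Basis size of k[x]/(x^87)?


Basis: 1,x,...,x^86
dim=87


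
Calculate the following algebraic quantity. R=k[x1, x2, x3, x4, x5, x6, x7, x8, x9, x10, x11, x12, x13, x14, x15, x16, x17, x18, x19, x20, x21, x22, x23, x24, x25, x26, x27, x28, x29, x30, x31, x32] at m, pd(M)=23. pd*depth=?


pd+depth=32
depth=32-23=9
pd*depth=23*9=207


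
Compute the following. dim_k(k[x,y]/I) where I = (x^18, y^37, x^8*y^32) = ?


k[x,y]/I, I = (x^18, y^37, x^8*y^32)
Rect: 18x37=666. Corner: (18-8)x(37-32)=50.
dim = 666-50 = 616


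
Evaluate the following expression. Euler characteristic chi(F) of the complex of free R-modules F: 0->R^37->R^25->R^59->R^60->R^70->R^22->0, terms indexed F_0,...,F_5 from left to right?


chi = sum (-1)^i * rank:
(-1)^0*37=37
(-1)^1*25=-25
(-1)^2*59=59
(-1)^3*60=-60
(-1)^4*70=70
(-1)^5*22=-22
chi=59


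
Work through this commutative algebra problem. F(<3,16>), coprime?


gcd(3,16)=1 => F=ab-a-b=3*16-3-16=48-19=29


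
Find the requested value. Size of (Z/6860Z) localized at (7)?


7-primary part: 6860=7^3*20
Size=7^3=343


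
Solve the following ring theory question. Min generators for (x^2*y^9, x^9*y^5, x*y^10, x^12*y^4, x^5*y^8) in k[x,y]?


Remove redundant (divisible by others).
Min: x^12*y^4, x^9*y^5, x^5*y^8, x^2*y^9, x*y^10
Count=5


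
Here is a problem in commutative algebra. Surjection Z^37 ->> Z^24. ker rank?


rank(ker) = 37-24 = 13


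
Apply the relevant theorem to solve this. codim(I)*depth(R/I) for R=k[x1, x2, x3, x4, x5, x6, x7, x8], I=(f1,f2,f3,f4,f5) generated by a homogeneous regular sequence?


codim=5, depth=dim(R/I)=8-5=3
Product=5*3=15


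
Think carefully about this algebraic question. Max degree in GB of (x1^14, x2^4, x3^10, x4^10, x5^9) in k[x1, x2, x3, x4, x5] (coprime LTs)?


Pure powers, coprime LTs => already GB.
Degrees: 14, 4, 10, 10, 9
Max=14


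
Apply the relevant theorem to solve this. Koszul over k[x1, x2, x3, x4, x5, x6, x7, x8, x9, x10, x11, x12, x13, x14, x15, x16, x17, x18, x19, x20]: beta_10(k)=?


C(n,i)=C(20,10)=184756


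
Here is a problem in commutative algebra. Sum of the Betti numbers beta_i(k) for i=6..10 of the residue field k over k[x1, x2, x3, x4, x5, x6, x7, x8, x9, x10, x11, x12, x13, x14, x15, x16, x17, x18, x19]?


Koszul resolution: beta_i(k)=C(n,i), n=19
C(19,6)=27132, C(19,7)=50388, C(19,8)=75582, C(19,9)=92378, C(19,10)=92378
Sum=337858


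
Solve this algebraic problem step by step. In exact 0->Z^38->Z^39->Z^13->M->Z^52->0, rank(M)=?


Alt sum=0:
(-1)^0*38 + (-1)^1*39 + (-1)^2*13 + (-1)^3*? + (-1)^4*52=0
rank(M)=64


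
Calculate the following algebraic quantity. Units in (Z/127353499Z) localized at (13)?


Local ring = Z/371293Z.
phi(371293) = 13^4*(13-1) = 342732


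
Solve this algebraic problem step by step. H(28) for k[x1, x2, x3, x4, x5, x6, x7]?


C(d+n-1,n-1)=C(34,6)=1344904


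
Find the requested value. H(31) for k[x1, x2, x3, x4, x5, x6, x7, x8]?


C(d+n-1,n-1)=C(38,7)=12620256


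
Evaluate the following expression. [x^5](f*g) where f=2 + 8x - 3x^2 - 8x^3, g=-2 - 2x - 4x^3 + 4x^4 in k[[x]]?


[x^5] = sum a_i*b_j, i+j=5
  8*4=32
  -3*-4=12
Sum=44


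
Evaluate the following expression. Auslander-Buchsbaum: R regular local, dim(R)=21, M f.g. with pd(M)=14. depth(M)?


pd+depth=depth(R)=21
depth=21-14=7


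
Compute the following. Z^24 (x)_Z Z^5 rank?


rank(M(x)N) = rank(M)*rank(N)
24*5 = 120


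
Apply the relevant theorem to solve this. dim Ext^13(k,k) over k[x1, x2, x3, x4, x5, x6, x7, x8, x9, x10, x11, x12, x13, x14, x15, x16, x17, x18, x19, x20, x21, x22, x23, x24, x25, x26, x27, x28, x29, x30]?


C(n,i)=C(30,13)=119759850


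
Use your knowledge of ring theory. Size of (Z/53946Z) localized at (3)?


3-primary part: 53946=3^6*74
Size=3^6=729


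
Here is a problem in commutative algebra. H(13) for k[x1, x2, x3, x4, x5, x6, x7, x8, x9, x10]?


C(d+n-1,n-1)=C(22,9)=497420


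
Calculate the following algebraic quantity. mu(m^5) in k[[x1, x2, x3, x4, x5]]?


C(n+d-1,d)=C(9,5)=126


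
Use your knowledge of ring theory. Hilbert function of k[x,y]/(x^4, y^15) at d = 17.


k[x,y], I = (x^4, y^15), d = 17
Need i < 4 and d-i < 15.
Range: 3 <= i <= 3.
H(17) = 1


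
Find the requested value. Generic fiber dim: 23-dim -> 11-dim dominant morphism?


dim(fiber)=dim(X)-dim(Y)=23-11=12


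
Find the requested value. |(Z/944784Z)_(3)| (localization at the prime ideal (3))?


3-primary part: 944784=3^10*16
Size=3^10=59049


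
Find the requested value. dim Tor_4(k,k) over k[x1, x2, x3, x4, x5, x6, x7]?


Koszul: C(n,i)=C(7,4)=35


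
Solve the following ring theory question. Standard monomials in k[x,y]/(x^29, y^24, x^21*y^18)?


k[x,y]/I, I = (x^29, y^24, x^21*y^18)
Rect: 29x24=696. Corner: (29-21)x(24-18)=48.
dim = 696-48 = 648


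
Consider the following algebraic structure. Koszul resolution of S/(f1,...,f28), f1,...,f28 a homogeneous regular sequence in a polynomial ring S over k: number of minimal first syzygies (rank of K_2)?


Regular sequence => Koszul complex is the minimal free resolution.
Syz_1 minimally generated by Koszul relations f_i*e_j - f_j*e_i (i<j): mu(Syz_1) = beta_2 = C(m,2) = m(m-1)/2
m=28
28*27/2 = 378


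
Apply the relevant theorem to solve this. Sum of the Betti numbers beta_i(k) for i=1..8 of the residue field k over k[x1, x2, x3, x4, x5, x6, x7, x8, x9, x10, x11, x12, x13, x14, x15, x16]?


Koszul resolution: beta_i(k)=C(n,i), n=16
C(16,1)=16, C(16,2)=120, C(16,3)=560, C(16,4)=1820, C(16,5)=4368, C(16,6)=8008, C(16,7)=11440, C(16,8)=12870
Sum=39202


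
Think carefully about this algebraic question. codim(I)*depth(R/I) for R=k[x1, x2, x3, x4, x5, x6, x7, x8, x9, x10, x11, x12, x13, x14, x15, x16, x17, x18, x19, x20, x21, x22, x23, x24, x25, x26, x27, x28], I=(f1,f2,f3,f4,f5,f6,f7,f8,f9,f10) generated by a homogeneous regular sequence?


codim=10, depth=dim(R/I)=28-10=18
Product=10*18=180


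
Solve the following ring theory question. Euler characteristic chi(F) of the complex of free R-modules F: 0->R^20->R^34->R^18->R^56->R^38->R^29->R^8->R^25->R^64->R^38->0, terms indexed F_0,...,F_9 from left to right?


chi = sum (-1)^i * rank:
(-1)^0*20=20
(-1)^1*34=-34
(-1)^2*18=18
(-1)^3*56=-56
(-1)^4*38=38
(-1)^5*29=-29
(-1)^6*8=8
(-1)^7*25=-25
(-1)^8*64=64
(-1)^9*38=-38
chi=-34


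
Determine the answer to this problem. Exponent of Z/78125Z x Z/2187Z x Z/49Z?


Exponent = lcm of the cyclic orders; pairwise coprime => product.
5^7*3^7*7^2=78125*2187*49=8372109375


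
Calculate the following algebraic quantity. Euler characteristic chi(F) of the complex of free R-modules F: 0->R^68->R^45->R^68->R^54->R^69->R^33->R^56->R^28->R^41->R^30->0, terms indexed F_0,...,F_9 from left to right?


chi = sum (-1)^i * rank:
(-1)^0*68=68
(-1)^1*45=-45
(-1)^2*68=68
(-1)^3*54=-54
(-1)^4*69=69
(-1)^5*33=-33
(-1)^6*56=56
(-1)^7*28=-28
(-1)^8*41=41
(-1)^9*30=-30
chi=112


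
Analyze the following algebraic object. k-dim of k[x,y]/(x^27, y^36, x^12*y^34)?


k[x,y]/I, I = (x^27, y^36, x^12*y^34)
Rect: 27x36=972. Corner: (27-12)x(36-34)=30.
dim = 972-30 = 942


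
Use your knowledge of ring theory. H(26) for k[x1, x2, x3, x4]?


C(d+n-1,n-1)=C(29,3)=3654


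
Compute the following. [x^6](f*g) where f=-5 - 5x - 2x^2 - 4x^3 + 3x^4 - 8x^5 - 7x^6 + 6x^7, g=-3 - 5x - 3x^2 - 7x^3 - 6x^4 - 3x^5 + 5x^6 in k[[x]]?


[x^6] = sum a_i*b_j, i+j=6
  -5*5=-25
  -5*-3=15
  -2*-6=12
  -4*-7=28
  3*-3=-9
  -8*-5=40
  -7*-3=21
Sum=82


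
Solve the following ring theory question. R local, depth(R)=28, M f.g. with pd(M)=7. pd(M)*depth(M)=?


pd+depth=28
depth=28-7=21
pd*depth=7*21=147


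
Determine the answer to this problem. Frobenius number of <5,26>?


gcd(5,26)=1 => F=ab-a-b=5*26-5-26=130-31=99


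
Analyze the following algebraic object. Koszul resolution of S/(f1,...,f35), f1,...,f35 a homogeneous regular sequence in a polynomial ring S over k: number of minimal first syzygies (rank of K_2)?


Regular sequence => Koszul complex is the minimal free resolution.
Syz_1 minimally generated by Koszul relations f_i*e_j - f_j*e_i (i<j): mu(Syz_1) = beta_2 = C(m,2) = m(m-1)/2
m=35
35*34/2 = 595


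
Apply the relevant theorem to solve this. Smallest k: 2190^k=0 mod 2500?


2190^k mod 2500:
k=1: 2190
k=2: 1100
k=3: 1500
k=4: 0
First zero at k = 4


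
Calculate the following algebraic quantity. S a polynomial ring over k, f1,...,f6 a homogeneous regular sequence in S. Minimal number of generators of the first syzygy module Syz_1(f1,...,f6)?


Regular sequence => Koszul complex is the minimal free resolution.
Syz_1 minimally generated by Koszul relations f_i*e_j - f_j*e_i (i<j): mu(Syz_1) = beta_2 = C(m,2) = m(m-1)/2
m=6
6*5/2 = 15


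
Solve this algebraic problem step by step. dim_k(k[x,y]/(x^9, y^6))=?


Basis: x^i*y^j, i<9, j<6
9*6=54


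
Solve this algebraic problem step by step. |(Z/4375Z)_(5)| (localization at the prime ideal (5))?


5-primary part: 4375=5^4*7
Size=5^4=625


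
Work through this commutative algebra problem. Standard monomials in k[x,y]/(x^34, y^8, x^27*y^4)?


k[x,y]/I, I = (x^34, y^8, x^27*y^4)
Rect: 34x8=272. Corner: (34-27)x(8-4)=28.
dim = 272-28 = 244


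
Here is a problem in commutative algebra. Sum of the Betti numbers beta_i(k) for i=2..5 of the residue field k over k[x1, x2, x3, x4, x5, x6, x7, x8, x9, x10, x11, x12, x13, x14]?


Koszul resolution: beta_i(k)=C(n,i), n=14
C(14,2)=91, C(14,3)=364, C(14,4)=1001, C(14,5)=2002
Sum=3458


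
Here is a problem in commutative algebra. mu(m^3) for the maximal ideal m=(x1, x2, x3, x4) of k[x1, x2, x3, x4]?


Graded Nakayama: mu(m^d) = dim_k (m^d/m^(d+1)) = #degree-3 monomials in 4 vars
C(n+d-1,d)=C(6,3)=20


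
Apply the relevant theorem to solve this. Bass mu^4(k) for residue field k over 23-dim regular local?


C(n,i)=C(23,4)=8855


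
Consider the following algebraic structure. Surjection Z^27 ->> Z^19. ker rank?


rank(ker) = 27-19 = 8


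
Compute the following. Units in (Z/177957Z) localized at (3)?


Local ring = Z/81Z.
phi(81) = 3^3*(3-1) = 54


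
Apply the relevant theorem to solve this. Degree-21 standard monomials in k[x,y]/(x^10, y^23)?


k[x,y], I = (x^10, y^23), d = 21
Need i < 10 and d-i < 23.
Range: 0 <= i <= 9.
H(21) = 10


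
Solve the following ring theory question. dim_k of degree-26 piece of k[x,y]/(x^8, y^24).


k[x,y], I = (x^8, y^24), d = 26
Need i < 8 and d-i < 24.
Range: 3 <= i <= 7.
H(26) = 5


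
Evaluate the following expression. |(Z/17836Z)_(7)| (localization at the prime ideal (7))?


7-primary part: 17836=7^3*52
Size=7^3=343


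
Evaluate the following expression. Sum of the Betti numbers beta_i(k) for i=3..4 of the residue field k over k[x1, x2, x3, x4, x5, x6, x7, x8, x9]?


Koszul resolution: beta_i(k)=C(n,i), n=9
C(9,3)=84, C(9,4)=126
Sum=210


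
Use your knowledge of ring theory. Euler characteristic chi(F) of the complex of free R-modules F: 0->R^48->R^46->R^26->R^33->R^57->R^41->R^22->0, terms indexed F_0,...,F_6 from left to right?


chi = sum (-1)^i * rank:
(-1)^0*48=48
(-1)^1*46=-46
(-1)^2*26=26
(-1)^3*33=-33
(-1)^4*57=57
(-1)^5*41=-41
(-1)^6*22=22
chi=33


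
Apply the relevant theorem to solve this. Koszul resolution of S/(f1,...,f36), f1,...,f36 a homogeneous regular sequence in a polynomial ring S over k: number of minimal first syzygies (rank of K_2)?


Regular sequence => Koszul complex is the minimal free resolution.
Syz_1 minimally generated by Koszul relations f_i*e_j - f_j*e_i (i<j): mu(Syz_1) = beta_2 = C(m,2) = m(m-1)/2
m=36
36*35/2 = 630


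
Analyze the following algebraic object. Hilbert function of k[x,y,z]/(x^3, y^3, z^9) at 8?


Need i<3, j<3, k<9 with i+j+k=8.
For each i, j ranges over max(0,8-i-8)..min(2,8-i):
  i=0: j in [0,2] -> 3
  i=1: j in [0,2] -> 3
  i=2: j in [0,2] -> 3
H(8) = 3+3+3 = 9


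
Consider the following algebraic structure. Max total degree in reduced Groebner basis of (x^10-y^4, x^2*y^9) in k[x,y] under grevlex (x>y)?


LT(f1)=x^10, LT(f2)=x^2y^9, lcm=x^10y^9
S(f1,f2) = y^9*f1 - x^8*f2 = -y^13
Reduced GB = {f1, f2, y^13}; degrees 10, 11, 13
Max = 13


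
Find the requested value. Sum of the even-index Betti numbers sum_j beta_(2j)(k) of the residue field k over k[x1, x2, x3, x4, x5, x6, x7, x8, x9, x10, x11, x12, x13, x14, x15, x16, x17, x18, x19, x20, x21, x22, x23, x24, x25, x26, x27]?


Koszul resolution: beta_i(k)=C(n,i), n=27
sum_even C(27,i) = 2^(n-1) = 2^26 = 67108864


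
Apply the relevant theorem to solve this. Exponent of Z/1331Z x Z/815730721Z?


Exponent = lcm of the cyclic orders; pairwise coprime => product.
11^3*13^8=1331*815730721=1085737589651


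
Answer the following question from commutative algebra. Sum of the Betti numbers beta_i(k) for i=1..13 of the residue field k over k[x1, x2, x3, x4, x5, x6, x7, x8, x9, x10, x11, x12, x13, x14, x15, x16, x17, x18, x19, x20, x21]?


Koszul resolution: beta_i(k)=C(n,i), n=21
C(21,1)=21, C(21,2)=210, C(21,3)=1330, C(21,4)=5985, C(21,5)=20349, C(21,6)=54264, C(21,7)=116280, C(21,8)=203490, C(21,9)=293930, C(21,10)=352716, C(21,11)=352716, C(21,12)=293930, C(21,13)=203490
Sum=1898711


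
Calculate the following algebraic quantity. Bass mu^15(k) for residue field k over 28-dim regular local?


C(n,i)=C(28,15)=37442160


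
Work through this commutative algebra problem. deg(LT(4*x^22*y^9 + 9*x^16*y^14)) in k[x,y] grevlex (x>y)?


LT: 4*x^22*y^9
deg_x=22, deg_y=9
Total=22+9=31


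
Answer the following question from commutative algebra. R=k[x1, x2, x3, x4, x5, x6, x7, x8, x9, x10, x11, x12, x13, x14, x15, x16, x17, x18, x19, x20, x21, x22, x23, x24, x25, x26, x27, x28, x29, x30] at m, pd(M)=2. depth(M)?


pd+depth=depth(R)=30
depth=30-2=28


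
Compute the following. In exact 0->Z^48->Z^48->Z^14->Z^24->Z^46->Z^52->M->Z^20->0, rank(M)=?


Alt sum=0:
(-1)^0*48 + (-1)^1*48 + (-1)^2*14 + (-1)^3*24 + (-1)^4*46 + (-1)^5*52 + (-1)^6*? + (-1)^7*20=0
rank(M)=36


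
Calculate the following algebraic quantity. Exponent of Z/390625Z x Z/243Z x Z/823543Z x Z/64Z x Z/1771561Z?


Exponent = lcm of the cyclic orders; pairwise coprime => product.
5^8*3^5*7^7*2^6*11^6=390625*243*823543*64*1771561=8863161713284725000000


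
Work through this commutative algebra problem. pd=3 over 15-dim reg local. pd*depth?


pd+depth=15
depth=15-3=12
pd*depth=3*12=36


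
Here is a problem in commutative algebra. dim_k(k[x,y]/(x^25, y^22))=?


Basis: x^i*y^j, i<25, j<22
25*22=550


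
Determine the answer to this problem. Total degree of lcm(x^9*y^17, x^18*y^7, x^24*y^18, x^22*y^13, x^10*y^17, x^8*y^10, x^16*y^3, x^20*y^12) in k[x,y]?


lcm = componentwise max:
x: max(9,18,24,22,10,8,16,20)=24
y: max(17,7,18,13,17,10,3,12)=18
Total=24+18=42


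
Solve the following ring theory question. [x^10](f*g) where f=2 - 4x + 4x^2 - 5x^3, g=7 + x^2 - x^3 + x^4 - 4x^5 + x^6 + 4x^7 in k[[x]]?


[x^10] = sum a_i*b_j, i+j=10
  -5*4=-20
Sum=-20


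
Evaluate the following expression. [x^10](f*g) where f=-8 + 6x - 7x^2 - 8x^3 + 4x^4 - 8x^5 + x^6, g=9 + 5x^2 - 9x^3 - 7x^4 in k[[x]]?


[x^10] = sum a_i*b_j, i+j=10
  1*-7=-7
Sum=-7


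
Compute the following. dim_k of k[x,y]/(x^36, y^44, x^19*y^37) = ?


k[x,y]/I, I = (x^36, y^44, x^19*y^37)
Rect: 36x44=1584. Corner: (36-19)x(44-37)=119.
dim = 1584-119 = 1465


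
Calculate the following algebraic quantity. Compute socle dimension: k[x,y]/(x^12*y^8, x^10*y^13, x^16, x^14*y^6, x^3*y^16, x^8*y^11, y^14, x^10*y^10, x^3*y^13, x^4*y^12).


Socle = ann(m) = span of standard monomials u with x*u, y*u in I (staircase corners).
Redundant generators: x^3*y^16, x^10*y^13
Minimal generators: x^16, x^14*y^6, x^12*y^8, x^10*y^10, x^8*y^11, x^4*y^12, x^3*y^13, y^14
Corners: x^2y^13, x^3y^12, x^7y^11, x^9y^10, x^11y^9, x^13y^7, x^15y^5
Socle dim=7


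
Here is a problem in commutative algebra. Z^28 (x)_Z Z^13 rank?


rank(M(x)N) = rank(M)*rank(N)
28*13 = 364


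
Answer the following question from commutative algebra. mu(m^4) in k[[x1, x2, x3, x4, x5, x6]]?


C(n+d-1,d)=C(9,4)=126


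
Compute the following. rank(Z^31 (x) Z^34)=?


rank(M(x)N) = rank(M)*rank(N)
31*34 = 1054


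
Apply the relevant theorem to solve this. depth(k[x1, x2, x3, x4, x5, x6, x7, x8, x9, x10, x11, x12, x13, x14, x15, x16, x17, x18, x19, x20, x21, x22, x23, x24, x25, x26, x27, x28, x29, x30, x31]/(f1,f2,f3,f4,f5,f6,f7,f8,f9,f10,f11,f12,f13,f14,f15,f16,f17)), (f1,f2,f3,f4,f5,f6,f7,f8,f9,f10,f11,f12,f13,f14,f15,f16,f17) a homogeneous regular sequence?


depth(R)=31
depth(R/I)=31-17=14


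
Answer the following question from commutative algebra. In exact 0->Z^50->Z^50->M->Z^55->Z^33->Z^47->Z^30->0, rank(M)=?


Alt sum=0:
(-1)^0*50 + (-1)^1*50 + (-1)^2*? + (-1)^3*55 + (-1)^4*33 + (-1)^5*47 + (-1)^6*30=0
rank(M)=39


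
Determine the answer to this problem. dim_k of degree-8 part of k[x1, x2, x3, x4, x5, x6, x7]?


C(d+n-1,n-1)=C(14,6)=3003


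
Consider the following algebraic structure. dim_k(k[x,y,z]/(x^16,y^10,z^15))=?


Basis: x^iy^jz^k, i<16,j<10,k<15
16*10*15=2400


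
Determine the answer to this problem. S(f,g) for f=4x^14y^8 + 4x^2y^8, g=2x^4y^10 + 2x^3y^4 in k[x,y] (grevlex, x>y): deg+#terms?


LT(f)=4x^14y^8, LT(g)=2x^4y^10
lcm(LM)=x^14y^10
S(f,g) (scaled by 8 to clear denominators) = 2y^2*f - 4x^10*g = -8x^13y^4 + 8x^2y^10
2 terms, deg 17.
17+2=19


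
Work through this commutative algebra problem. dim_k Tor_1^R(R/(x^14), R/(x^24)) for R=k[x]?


Tor_1(R/I,R/J)=(I cap J)/IJ=(x^24)/(x^38)
dim=38-24=min(14,24)=14


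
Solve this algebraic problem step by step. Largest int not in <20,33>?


gcd(20,33)=1 => F=ab-a-b=20*33-20-33=660-53=607


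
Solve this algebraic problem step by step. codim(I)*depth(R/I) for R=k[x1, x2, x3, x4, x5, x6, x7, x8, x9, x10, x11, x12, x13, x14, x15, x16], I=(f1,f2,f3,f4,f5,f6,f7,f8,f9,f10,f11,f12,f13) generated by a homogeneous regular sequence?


codim=13, depth=dim(R/I)=16-13=3
Product=13*3=39


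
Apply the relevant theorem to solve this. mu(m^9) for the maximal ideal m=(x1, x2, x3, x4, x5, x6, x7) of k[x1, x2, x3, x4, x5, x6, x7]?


Graded Nakayama: mu(m^d) = dim_k (m^d/m^(d+1)) = #degree-9 monomials in 7 vars
C(n+d-1,d)=C(15,9)=5005


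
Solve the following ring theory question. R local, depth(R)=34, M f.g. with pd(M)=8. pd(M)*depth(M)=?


pd+depth=34
depth=34-8=26
pd*depth=8*26=208


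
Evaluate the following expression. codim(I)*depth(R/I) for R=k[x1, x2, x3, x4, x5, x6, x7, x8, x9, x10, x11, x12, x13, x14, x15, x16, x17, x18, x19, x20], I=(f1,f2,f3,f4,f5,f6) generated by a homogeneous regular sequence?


codim=6, depth=dim(R/I)=20-6=14
Product=6*14=84


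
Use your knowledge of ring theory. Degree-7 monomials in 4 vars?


C(d+n-1,n-1)=C(10,3)=120


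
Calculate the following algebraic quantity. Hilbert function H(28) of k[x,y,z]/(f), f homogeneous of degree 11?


C(30,2)-C(19,2)=435-171=264


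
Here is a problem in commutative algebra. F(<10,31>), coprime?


gcd(10,31)=1 => F=ab-a-b=10*31-10-31=310-41=269


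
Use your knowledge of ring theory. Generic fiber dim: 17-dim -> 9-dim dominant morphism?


dim(fiber)=dim(X)-dim(Y)=17-9=8


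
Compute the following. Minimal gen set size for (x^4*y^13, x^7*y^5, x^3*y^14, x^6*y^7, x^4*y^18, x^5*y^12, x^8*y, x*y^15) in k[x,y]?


Remove redundant (divisible by others).
x^4*y^18 redundant.
Min: x^8*y, x^7*y^5, x^6*y^7, x^5*y^12, x^4*y^13, x^3*y^14, x*y^15
Count=7


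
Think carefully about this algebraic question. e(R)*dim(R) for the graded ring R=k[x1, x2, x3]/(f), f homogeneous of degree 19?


e(R)=deg(f)=19, dim(R)=3-1=2
e*dim=19*2=38


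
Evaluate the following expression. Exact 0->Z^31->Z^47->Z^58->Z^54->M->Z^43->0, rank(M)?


Alt sum=0:
(-1)^0*31 + (-1)^1*47 + (-1)^2*58 + (-1)^3*54 + (-1)^4*? + (-1)^5*43=0
rank(M)=55


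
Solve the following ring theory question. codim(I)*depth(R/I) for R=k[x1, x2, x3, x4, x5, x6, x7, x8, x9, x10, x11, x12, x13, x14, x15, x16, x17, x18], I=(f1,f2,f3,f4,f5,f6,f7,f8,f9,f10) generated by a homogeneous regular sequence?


codim=10, depth=dim(R/I)=18-10=8
Product=10*8=80


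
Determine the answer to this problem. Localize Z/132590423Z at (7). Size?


7-primary part: 132590423=7^8*23
Size=7^8=5764801


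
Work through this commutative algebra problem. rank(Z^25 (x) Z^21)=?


rank(M(x)N) = rank(M)*rank(N)
25*21 = 525


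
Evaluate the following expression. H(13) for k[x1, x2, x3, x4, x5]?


C(d+n-1,n-1)=C(17,4)=2380


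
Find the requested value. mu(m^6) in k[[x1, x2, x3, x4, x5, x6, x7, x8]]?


C(n+d-1,d)=C(13,6)=1716


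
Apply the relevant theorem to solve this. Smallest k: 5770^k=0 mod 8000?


5770^k mod 8000:
k=1: 5770
k=2: 4900
k=3: 1000
k=4: 2000
k=5: 4000
k=6: 0
First zero at k = 6


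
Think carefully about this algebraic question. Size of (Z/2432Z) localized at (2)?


2-primary part: 2432=2^7*19
Size=2^7=128


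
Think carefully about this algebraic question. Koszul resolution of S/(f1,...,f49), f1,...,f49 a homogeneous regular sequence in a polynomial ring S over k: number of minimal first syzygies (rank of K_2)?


Regular sequence => Koszul complex is the minimal free resolution.
Syz_1 minimally generated by Koszul relations f_i*e_j - f_j*e_i (i<j): mu(Syz_1) = beta_2 = C(m,2) = m(m-1)/2
m=49
49*48/2 = 1176


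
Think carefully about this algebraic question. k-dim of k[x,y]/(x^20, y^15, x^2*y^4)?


k[x,y]/I, I = (x^20, y^15, x^2*y^4)
Rect: 20x15=300. Corner: (20-2)x(15-4)=198.
dim = 300-198 = 102


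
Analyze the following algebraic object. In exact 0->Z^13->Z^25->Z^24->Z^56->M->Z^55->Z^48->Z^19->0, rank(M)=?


Alt sum=0:
(-1)^0*13 + (-1)^1*25 + (-1)^2*24 + (-1)^3*56 + (-1)^4*? + (-1)^5*55 + (-1)^6*48 + (-1)^7*19=0
rank(M)=70


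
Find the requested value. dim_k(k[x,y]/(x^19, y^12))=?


Basis: x^i*y^j, i<19, j<12
19*12=228


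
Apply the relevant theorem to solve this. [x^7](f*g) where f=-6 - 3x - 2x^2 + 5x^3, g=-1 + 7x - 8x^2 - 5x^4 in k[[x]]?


[x^7] = sum a_i*b_j, i+j=7
  5*-5=-25
Sum=-25


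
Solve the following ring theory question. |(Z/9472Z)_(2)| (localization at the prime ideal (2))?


2-primary part: 9472=2^8*37
Size=2^8=256


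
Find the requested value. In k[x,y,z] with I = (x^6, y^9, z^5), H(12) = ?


Need i<6, j<9, k<5 with i+j+k=12.
For each i, j ranges over max(0,12-i-4)..min(8,12-i):
  i=0: j in [8,8] -> 1
  i=1: j in [7,8] -> 2
  i=2: j in [6,8] -> 3
  i=3: j in [5,8] -> 4
  i=4: j in [4,8] -> 5
  i=5: j in [3,7] -> 5
H(12) = 1+2+3+4+5+5 = 20


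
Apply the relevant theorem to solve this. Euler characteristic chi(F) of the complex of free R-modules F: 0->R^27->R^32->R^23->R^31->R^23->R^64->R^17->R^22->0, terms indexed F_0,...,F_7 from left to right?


chi = sum (-1)^i * rank:
(-1)^0*27=27
(-1)^1*32=-32
(-1)^2*23=23
(-1)^3*31=-31
(-1)^4*23=23
(-1)^5*64=-64
(-1)^6*17=17
(-1)^7*22=-22
chi=-59


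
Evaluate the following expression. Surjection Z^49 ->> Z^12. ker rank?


rank(ker) = 49-12 = 37


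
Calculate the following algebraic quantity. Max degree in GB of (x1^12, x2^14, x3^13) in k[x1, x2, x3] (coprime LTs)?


Pure powers, coprime LTs => already GB.
Degrees: 12, 14, 13
Max=14


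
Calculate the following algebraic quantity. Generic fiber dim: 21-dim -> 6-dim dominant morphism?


dim(fiber)=dim(X)-dim(Y)=21-6=15


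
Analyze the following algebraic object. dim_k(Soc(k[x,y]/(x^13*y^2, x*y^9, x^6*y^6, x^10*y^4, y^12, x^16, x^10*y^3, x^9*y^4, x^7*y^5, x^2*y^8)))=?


Socle = ann(m) = span of standard monomials u with x*u, y*u in I (staircase corners).
Redundant generators: x^10*y^4
Minimal generators: x^16, x^13*y^2, x^10*y^3, x^9*y^4, x^7*y^5, x^6*y^6, x^2*y^8, x*y^9, y^12
Corners: y^11, xy^8, x^5y^7, x^6y^5, x^8y^4, x^9y^3, x^12y^2, x^15y
Socle dim=8


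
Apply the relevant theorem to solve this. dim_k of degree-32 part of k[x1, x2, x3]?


C(d+n-1,n-1)=C(34,2)=561


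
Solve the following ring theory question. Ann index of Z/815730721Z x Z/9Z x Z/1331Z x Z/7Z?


Exponent = lcm of the cyclic orders; pairwise coprime => product.
13^8*3^2*11^3*7^1=815730721*9*1331*7=68401468148013


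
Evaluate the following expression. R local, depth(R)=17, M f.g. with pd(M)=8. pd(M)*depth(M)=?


pd+depth=17
depth=17-8=9
pd*depth=8*9=72


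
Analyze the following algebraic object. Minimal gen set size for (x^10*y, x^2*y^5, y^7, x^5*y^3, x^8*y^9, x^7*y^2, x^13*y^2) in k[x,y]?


Remove redundant (divisible by others).
x^13*y^2 redundant.
x^8*y^9 redundant.
Min: x^10*y, x^7*y^2, x^5*y^3, x^2*y^5, y^7
Count=5


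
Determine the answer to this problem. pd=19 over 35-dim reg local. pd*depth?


pd+depth=35
depth=35-19=16
pd*depth=19*16=304


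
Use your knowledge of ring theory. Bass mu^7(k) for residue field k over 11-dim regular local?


C(n,i)=C(11,7)=330


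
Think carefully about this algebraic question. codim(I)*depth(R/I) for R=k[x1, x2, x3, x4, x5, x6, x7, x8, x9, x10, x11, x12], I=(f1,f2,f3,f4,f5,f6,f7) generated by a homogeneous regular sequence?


codim=7, depth=dim(R/I)=12-7=5
Product=7*5=35


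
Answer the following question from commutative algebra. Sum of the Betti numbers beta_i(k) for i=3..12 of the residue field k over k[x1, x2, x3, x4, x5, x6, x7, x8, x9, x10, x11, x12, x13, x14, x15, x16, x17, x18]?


Koszul resolution: beta_i(k)=C(n,i), n=18
C(18,3)=816, C(18,4)=3060, C(18,5)=8568, C(18,6)=18564, C(18,7)=31824, C(18,8)=43758, C(18,9)=48620, C(18,10)=43758, C(18,11)=31824, C(18,12)=18564
Sum=249356


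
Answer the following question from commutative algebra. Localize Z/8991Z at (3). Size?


3-primary part: 8991=3^5*37
Size=3^5=243


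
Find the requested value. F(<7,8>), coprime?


gcd(7,8)=1 => F=ab-a-b=7*8-7-8=56-15=41


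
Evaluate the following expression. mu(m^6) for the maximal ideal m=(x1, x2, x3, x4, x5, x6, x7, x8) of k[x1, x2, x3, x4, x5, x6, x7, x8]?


Graded Nakayama: mu(m^d) = dim_k (m^d/m^(d+1)) = #degree-6 monomials in 8 vars
C(n+d-1,d)=C(13,6)=1716


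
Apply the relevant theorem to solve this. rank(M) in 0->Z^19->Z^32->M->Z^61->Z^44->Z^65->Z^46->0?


Alt sum=0:
(-1)^0*19 + (-1)^1*32 + (-1)^2*? + (-1)^3*61 + (-1)^4*44 + (-1)^5*65 + (-1)^6*46=0
rank(M)=49


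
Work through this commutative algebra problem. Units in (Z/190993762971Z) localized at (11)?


Local ring = Z/2357947691Z.
phi(2357947691) = 11^8*(11-1) = 2143588810


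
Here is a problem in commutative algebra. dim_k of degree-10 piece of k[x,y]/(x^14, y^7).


k[x,y], I = (x^14, y^7), d = 10
Need i < 14 and d-i < 7.
Range: 4 <= i <= 10.
H(10) = 7


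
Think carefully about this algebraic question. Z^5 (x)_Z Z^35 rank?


rank(M(x)N) = rank(M)*rank(N)
5*35 = 175


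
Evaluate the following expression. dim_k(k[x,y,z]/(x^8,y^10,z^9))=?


Basis: x^iy^jz^k, i<8,j<10,k<9
8*10*9=720


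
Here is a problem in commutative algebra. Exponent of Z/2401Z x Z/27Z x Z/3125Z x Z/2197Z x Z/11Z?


Exponent = lcm of the cyclic orders; pairwise coprime => product.
7^4*3^3*5^5*13^3*11^1=2401*27*3125*2197*11=4895856590625


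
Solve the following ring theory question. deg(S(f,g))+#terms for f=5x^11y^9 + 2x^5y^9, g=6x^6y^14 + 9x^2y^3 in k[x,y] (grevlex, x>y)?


LT(f)=5x^11y^9, LT(g)=6x^6y^14
lcm(LM)=x^11y^14
S(f,g) (scaled by 30 to clear denominators) = 6y^5*f - 5x^5*g = 12x^5y^14 - 45x^7y^3
2 terms, deg 19.
19+2=21


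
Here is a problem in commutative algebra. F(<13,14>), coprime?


gcd(13,14)=1 => F=ab-a-b=13*14-13-14=182-27=155


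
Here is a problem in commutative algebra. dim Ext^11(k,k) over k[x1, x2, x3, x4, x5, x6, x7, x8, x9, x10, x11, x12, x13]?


C(n,i)=C(13,11)=78


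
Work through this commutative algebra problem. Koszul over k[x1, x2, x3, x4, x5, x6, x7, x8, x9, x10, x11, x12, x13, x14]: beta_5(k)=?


C(n,i)=C(14,5)=2002


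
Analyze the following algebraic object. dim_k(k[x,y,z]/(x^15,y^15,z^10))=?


Basis: x^iy^jz^k, i<15,j<15,k<10
15*15*10=2250


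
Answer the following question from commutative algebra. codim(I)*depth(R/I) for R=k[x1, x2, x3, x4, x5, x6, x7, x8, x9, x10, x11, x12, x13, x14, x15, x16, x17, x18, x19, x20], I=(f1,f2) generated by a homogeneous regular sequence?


codim=2, depth=dim(R/I)=20-2=18
Product=2*18=36


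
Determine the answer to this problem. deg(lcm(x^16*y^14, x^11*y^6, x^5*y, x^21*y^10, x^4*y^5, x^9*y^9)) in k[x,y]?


lcm = componentwise max:
x: max(16,11,5,21,4,9)=21
y: max(14,6,1,10,5,9)=14
Total=21+14=35


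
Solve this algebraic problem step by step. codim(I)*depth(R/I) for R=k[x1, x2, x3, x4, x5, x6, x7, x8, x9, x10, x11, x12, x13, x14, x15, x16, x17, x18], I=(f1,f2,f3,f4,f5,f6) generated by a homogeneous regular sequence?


codim=6, depth=dim(R/I)=18-6=12
Product=6*12=72


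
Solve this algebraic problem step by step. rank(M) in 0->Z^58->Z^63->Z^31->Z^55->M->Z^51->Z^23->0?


Alt sum=0:
(-1)^0*58 + (-1)^1*63 + (-1)^2*31 + (-1)^3*55 + (-1)^4*? + (-1)^5*51 + (-1)^6*23=0
rank(M)=57


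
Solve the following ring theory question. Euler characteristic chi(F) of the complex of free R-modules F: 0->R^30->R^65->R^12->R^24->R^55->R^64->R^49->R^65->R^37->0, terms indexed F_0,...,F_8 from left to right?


chi = sum (-1)^i * rank:
(-1)^0*30=30
(-1)^1*65=-65
(-1)^2*12=12
(-1)^3*24=-24
(-1)^4*55=55
(-1)^5*64=-64
(-1)^6*49=49
(-1)^7*65=-65
(-1)^8*37=37
chi=-35
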